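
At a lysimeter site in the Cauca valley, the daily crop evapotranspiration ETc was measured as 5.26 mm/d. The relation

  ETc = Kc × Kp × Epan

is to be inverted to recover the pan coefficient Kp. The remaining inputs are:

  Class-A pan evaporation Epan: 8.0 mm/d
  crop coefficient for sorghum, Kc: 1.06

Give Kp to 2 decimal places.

ETc = Kc × Kp × Epan  ⇒  Kp = ETc / (Kc × Epan)
Kp = 5.26 / (1.06 × 8.0) = 5.26 / 8.480 = 0.6203

0.62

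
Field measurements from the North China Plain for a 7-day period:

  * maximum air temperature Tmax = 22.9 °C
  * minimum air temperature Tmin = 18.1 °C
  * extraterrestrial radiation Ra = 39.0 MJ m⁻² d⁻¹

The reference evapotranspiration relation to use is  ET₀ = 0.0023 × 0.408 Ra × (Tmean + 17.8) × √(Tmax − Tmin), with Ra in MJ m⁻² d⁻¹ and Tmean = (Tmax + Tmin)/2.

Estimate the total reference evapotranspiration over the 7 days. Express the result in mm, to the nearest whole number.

Tmean = (22.9 + 18.1)/2 = 20.50 °C
0.408 Ra = 0.408 × 39.0 = 15.9120 mm/d equivalent
ET₀ = 0.0023 × 15.9120 × (20.50 + 17.8) × √4.8 = 0.0023 × 15.9120 × 38.30 × 2.1909 = 3.0710 mm/d
Over 7 days: 3.0710 × 7 = 21.497 mm

21 mm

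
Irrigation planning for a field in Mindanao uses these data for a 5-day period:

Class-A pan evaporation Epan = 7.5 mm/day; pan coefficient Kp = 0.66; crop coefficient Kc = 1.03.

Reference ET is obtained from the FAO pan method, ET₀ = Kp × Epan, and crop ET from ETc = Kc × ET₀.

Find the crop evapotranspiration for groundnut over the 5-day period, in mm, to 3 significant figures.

25.5 mm

ET₀ = 0.66 × 7.5 = 4.9500 mm/d
ETc = Kc × ET₀ = 1.03 × 4.9500 = 5.0985 mm/d
Over 5 days: 5.0985 × 5 = 25.493 mm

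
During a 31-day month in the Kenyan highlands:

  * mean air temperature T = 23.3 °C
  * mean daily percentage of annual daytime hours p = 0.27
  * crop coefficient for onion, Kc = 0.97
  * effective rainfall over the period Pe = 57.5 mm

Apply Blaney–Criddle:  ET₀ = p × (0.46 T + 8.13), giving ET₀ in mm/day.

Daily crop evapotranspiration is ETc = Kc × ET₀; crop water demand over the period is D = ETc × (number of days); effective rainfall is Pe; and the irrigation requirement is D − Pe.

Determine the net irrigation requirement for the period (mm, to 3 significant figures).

95.5 mm

ET₀ = 0.27 × (0.46 × 23.3 + 8.13) = 0.27 × 18.848 = 5.0890 mm/d
ETc = Kc × ET₀ = 0.97 × 5.0890 = 4.9363 mm/d
Crop demand D = ETc × 31 d = 4.9363 × 31 = 153.025 mm
D − Pe = 153.025 − 57.5 = 95.525 mm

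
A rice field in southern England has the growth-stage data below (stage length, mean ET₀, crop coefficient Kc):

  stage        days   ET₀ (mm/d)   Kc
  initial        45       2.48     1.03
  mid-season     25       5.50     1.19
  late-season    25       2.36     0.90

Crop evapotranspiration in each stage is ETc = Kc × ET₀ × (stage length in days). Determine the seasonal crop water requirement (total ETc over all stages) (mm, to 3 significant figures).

initial: 1.03 × 2.48 × 45 = 114.95 mm
mid-season: 1.19 × 5.50 × 25 = 163.63 mm
late-season: 0.90 × 2.36 × 25 = 53.10 mm
Seasonal total = 331.68 mm

332 mm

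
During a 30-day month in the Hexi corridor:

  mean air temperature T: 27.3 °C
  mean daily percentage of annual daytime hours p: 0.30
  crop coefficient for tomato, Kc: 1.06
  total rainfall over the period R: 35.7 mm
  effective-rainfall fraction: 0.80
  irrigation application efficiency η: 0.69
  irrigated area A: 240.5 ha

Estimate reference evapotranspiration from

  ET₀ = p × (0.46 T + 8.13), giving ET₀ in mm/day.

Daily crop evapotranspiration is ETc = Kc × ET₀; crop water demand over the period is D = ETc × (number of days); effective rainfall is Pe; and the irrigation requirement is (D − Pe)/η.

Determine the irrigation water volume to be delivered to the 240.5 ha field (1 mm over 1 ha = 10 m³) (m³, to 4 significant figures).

ET₀ = 0.30 × (0.46 × 27.3 + 8.13) = 0.30 × 20.688 = 6.2064 mm/d
ETc = Kc × ET₀ = 1.06 × 6.2064 = 6.5788 mm/d
Crop demand D = ETc × 30 d = 6.5788 × 30 = 197.364 mm
Pe = 0.80 × 35.7 = 28.560 mm
D − Pe = 197.364 − 28.560 = 168.804 mm
Gross irrigation = 168.804 / 0.69 = 244.643 mm
Volume = 244.643 mm × 240.5 ha × 10 = 588366.4 m³

588400 m³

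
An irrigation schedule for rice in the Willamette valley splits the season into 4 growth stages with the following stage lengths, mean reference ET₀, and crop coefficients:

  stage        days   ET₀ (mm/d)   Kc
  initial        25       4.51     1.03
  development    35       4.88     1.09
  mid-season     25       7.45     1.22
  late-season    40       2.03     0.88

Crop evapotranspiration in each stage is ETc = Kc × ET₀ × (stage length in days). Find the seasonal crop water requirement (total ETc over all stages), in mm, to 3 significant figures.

601 mm

initial: 1.03 × 4.51 × 25 = 116.13 mm
development: 1.09 × 4.88 × 35 = 186.17 mm
mid-season: 1.22 × 7.45 × 25 = 227.23 mm
late-season: 0.88 × 2.03 × 40 = 71.46 mm
Seasonal total = 600.99 mm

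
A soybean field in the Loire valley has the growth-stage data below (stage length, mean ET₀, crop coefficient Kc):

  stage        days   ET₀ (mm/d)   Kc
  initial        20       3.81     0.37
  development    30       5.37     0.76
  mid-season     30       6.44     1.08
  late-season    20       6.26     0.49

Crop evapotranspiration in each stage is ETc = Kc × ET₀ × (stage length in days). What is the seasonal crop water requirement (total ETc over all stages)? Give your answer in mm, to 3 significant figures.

initial: 0.37 × 3.81 × 20 = 28.19 mm
development: 0.76 × 5.37 × 30 = 122.44 mm
mid-season: 1.08 × 6.44 × 30 = 208.66 mm
late-season: 0.49 × 6.26 × 20 = 61.35 mm
Seasonal total = 420.64 mm

421 mm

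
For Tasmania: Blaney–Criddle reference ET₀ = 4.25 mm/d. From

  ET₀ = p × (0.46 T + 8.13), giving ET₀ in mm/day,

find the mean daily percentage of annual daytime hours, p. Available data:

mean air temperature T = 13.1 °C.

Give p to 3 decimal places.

p = ET₀ / (0.46 T + 8.13) = 4.25 / (0.46 × 13.1 + 8.13) = 4.25 / 14.156 = 0.3002

0.300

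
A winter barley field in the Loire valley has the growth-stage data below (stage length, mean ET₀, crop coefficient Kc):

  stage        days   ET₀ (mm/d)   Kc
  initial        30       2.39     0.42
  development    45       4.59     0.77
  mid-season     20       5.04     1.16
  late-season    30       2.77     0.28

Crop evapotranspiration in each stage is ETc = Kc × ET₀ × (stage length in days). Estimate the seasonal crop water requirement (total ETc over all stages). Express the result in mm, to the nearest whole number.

329 mm

initial: 0.42 × 2.39 × 30 = 30.11 mm
development: 0.77 × 4.59 × 45 = 159.04 mm
mid-season: 1.16 × 5.04 × 20 = 116.93 mm
late-season: 0.28 × 2.77 × 30 = 23.27 mm
Seasonal total = 329.35 mm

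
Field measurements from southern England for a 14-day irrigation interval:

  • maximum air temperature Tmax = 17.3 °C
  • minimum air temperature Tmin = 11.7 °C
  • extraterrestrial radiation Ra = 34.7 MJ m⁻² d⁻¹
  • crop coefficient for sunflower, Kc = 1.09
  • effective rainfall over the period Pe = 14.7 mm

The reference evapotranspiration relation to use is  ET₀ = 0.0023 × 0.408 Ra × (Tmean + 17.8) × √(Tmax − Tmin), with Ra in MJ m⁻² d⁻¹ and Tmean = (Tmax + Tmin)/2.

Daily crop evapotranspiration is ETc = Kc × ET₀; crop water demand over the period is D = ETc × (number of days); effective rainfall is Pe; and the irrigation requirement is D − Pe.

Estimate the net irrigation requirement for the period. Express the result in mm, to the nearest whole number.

23 mm

Tmean = (17.3 + 11.7)/2 = 14.50 °C
0.408 Ra = 0.408 × 34.7 = 14.1576 mm/d equivalent
ET₀ = 0.0023 × 14.1576 × (14.50 + 17.8) × √5.6 = 0.0023 × 14.1576 × 32.30 × 2.3664 = 2.4889 mm/d
ETc = Kc × ET₀ = 1.09 × 2.4889 = 2.7129 mm/d
Crop demand D = ETc × 14 d = 2.7129 × 14 = 37.981 mm
D − Pe = 37.981 − 14.7 = 23.281 mm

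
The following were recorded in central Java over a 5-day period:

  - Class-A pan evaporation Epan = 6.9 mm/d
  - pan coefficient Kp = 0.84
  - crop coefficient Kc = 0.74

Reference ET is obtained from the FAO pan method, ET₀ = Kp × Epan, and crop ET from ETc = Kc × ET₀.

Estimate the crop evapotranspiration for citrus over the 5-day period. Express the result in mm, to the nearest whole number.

ET₀ = 0.84 × 6.9 = 5.7960 mm/d
ETc = Kc × ET₀ = 0.74 × 5.7960 = 4.2890 mm/d
Over 5 days: 4.2890 × 5 = 21.445 mm

21 mm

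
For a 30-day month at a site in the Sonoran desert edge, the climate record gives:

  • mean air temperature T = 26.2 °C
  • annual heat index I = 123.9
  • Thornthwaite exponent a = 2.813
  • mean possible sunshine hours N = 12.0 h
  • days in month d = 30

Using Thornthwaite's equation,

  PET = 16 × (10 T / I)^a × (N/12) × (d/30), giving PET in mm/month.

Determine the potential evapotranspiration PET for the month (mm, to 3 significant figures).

132 mm

10T/I = 10 × 26.2 / 123.9 = 2.1146
(10T/I)^a = 2.1146^2.813 = 8.2199
Uncorrected PET = 16 × 8.2199 = 131.518 mm
Correction = (N/12)(d/30) = (12.0/12)(30/30) = 1.0000
PET = 131.518 × 1.0000 = 131.518 mm/month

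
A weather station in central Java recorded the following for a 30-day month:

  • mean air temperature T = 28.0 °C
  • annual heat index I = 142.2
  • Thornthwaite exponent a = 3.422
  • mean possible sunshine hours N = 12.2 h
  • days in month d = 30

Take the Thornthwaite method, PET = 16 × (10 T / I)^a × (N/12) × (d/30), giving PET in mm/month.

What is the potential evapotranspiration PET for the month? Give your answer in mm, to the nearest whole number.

10T/I = 10 × 28.0 / 142.2 = 1.9691
(10T/I)^a = 1.9691^3.422 = 10.1621
Uncorrected PET = 16 × 10.1621 = 162.594 mm
Correction = (N/12)(d/30) = (12.2/12)(30/30) = 1.0167
PET = 162.594 × 1.0167 = 165.309 mm/month

165 mm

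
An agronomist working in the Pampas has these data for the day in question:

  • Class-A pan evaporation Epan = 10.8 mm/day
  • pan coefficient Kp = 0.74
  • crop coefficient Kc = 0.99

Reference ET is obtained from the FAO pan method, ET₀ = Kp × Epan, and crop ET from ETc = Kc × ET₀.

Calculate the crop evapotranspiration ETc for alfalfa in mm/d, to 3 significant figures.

ET₀ = 0.74 × 10.8 = 7.9920 mm/d
ETc = Kc × ET₀ = 0.99 × 7.9920 = 7.9121 mm/d

7.91 mm/d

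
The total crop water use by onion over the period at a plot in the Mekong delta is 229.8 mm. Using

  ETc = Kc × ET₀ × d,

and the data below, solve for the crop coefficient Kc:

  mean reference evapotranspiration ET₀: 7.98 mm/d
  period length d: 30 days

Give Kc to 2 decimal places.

0.96

ETc = Kc × ET₀ × d  ⇒  Kc = ETc / (ET₀ × d)
Kc = 229.8 / (7.98 × 30) = 229.8 / 239.40 = 0.9599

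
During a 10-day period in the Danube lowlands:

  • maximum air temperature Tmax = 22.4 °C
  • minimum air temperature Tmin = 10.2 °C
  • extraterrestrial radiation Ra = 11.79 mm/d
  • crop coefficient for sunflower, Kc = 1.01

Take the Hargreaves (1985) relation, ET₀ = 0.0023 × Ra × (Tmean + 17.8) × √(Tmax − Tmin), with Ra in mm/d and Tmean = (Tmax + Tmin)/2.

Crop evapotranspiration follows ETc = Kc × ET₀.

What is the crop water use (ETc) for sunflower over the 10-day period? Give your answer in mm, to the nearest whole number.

33 mm

Tmean = (22.4 + 10.2)/2 = 16.30 °C
ET₀ = 0.0023 × 11.79 × (16.30 + 17.8) × √12.2 = 0.0023 × 11.79 × 34.10 × 3.4928 = 3.2298 mm/d
ETc = Kc × ET₀ = 1.01 × 3.2298 = 3.2621 mm/d
Over 10 days: 3.2621 × 10 = 32.621 mm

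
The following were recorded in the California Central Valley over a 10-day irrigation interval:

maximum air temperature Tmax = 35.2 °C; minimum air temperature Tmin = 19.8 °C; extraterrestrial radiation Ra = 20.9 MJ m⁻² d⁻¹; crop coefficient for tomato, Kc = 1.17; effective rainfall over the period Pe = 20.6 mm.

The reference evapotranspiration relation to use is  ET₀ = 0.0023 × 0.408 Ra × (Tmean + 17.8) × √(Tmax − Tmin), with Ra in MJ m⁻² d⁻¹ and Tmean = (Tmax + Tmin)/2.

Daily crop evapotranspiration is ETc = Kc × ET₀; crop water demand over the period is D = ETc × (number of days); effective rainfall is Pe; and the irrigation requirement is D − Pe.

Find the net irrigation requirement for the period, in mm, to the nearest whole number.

Tmean = (35.2 + 19.8)/2 = 27.50 °C
0.408 Ra = 0.408 × 20.9 = 8.5272 mm/d equivalent
ET₀ = 0.0023 × 8.5272 × (27.50 + 17.8) × √15.4 = 0.0023 × 8.5272 × 45.30 × 3.9243 = 3.4865 mm/d
ETc = Kc × ET₀ = 1.17 × 3.4865 = 4.0792 mm/d
Crop demand D = ETc × 10 d = 4.0792 × 10 = 40.792 mm
D − Pe = 40.792 − 20.6 = 20.192 mm

20 mm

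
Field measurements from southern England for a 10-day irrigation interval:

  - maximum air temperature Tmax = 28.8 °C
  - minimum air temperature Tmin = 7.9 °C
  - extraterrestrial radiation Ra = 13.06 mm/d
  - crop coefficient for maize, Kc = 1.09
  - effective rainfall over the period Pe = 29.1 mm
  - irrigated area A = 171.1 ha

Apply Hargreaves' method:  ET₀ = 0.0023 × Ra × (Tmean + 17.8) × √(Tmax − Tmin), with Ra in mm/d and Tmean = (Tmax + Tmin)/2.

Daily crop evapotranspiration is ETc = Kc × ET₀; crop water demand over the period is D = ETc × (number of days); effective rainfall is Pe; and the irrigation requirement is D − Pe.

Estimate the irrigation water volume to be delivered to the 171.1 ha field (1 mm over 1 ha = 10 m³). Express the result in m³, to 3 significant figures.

42800 m³

Tmean = (28.8 + 7.9)/2 = 18.35 °C
ET₀ = 0.0023 × 13.06 × (18.35 + 17.8) × √20.9 = 0.0023 × 13.06 × 36.15 × 4.5717 = 4.9643 mm/d
ETc = Kc × ET₀ = 1.09 × 4.9643 = 5.4111 mm/d
Crop demand D = ETc × 10 d = 5.4111 × 10 = 54.111 mm
D − Pe = 54.111 − 29.1 = 25.011 mm
Volume = 25.011 mm × 171.1 ha × 10 = 42793.8 m³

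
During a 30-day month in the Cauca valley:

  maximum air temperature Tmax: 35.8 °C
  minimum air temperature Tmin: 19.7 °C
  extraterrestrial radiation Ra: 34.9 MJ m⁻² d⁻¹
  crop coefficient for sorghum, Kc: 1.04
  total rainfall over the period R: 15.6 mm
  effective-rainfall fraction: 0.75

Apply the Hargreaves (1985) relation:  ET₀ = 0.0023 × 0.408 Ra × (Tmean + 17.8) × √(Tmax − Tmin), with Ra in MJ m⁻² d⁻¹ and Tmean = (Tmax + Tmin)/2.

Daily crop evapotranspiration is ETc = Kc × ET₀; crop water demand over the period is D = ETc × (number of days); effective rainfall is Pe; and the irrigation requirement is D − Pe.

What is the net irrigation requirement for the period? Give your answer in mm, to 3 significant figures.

Tmean = (35.8 + 19.7)/2 = 27.75 °C
0.408 Ra = 0.408 × 34.9 = 14.2392 mm/d equivalent
ET₀ = 0.0023 × 14.2392 × (27.75 + 17.8) × √16.1 = 0.0023 × 14.2392 × 45.55 × 4.0125 = 5.9857 mm/d
ETc = Kc × ET₀ = 1.04 × 5.9857 = 6.2251 mm/d
Crop demand D = ETc × 30 d = 6.2251 × 30 = 186.753 mm
Pe = 0.75 × 15.6 = 11.700 mm
D − Pe = 186.753 − 11.700 = 175.053 mm

175 mm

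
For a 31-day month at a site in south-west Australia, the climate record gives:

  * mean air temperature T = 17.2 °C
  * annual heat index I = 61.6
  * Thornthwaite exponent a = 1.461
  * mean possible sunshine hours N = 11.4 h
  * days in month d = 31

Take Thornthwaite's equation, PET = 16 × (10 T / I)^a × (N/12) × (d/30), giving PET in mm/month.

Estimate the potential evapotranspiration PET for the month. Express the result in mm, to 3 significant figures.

10T/I = 10 × 17.2 / 61.6 = 2.7922
(10T/I)^a = 2.7922^1.461 = 4.4826
Uncorrected PET = 16 × 4.4826 = 71.722 mm
Correction = (N/12)(d/30) = (11.4/12)(31/30) = 0.9817
PET = 71.722 × 0.9817 = 70.409 mm/month

70.4 mm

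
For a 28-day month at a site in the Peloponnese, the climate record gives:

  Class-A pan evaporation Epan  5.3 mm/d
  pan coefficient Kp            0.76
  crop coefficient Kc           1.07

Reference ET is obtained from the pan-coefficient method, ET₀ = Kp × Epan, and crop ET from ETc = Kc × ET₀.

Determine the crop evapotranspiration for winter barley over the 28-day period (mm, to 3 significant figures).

ET₀ = 0.76 × 5.3 = 4.0280 mm/d
ETc = Kc × ET₀ = 1.07 × 4.0280 = 4.3100 mm/d
Over 28 days: 4.3100 × 28 = 120.680 mm

121 mm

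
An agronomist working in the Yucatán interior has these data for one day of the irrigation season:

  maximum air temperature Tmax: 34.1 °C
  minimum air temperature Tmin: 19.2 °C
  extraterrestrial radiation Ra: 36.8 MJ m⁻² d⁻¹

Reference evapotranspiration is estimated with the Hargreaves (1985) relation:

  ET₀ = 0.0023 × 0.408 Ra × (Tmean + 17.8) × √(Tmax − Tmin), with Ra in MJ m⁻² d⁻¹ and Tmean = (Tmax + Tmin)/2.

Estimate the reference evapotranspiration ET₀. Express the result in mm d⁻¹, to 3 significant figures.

Tmean = (34.1 + 19.2)/2 = 26.65 °C
0.408 Ra = 0.408 × 36.8 = 15.0144 mm/d equivalent
ET₀ = 0.0023 × 15.0144 × (26.65 + 17.8) × √14.9 = 0.0023 × 15.0144 × 44.45 × 3.8601 = 5.9252 mm/d

5.93 mm d⁻¹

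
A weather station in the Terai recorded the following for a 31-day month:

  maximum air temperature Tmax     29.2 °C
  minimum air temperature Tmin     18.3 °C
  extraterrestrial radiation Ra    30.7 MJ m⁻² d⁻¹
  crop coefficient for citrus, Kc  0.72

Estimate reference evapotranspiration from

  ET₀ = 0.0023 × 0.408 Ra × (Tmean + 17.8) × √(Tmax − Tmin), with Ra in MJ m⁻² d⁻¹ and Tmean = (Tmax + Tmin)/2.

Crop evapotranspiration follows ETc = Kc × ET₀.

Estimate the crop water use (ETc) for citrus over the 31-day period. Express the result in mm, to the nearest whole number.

Tmean = (29.2 + 18.3)/2 = 23.75 °C
0.408 Ra = 0.408 × 30.7 = 12.5256 mm/d equivalent
ET₀ = 0.0023 × 12.5256 × (23.75 + 17.8) × √10.9 = 0.0023 × 12.5256 × 41.55 × 3.3015 = 3.9519 mm/d
ETc = Kc × ET₀ = 0.72 × 3.9519 = 2.8454 mm/d
Over 31 days: 2.8454 × 31 = 88.207 mm

88 mm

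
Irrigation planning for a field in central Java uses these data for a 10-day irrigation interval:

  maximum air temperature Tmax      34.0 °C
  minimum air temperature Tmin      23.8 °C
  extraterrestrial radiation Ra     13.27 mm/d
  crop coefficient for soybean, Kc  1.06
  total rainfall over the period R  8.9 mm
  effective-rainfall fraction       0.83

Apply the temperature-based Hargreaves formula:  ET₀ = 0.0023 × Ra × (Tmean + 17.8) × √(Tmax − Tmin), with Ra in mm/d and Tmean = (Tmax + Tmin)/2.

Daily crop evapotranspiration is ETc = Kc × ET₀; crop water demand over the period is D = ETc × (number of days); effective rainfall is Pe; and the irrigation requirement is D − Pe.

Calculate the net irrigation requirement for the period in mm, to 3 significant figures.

40.9 mm

Tmean = (34.0 + 23.8)/2 = 28.90 °C
ET₀ = 0.0023 × 13.27 × (28.90 + 17.8) × √10.2 = 0.0023 × 13.27 × 46.70 × 3.1937 = 4.5521 mm/d
ETc = Kc × ET₀ = 1.06 × 4.5521 = 4.8252 mm/d
Crop demand D = ETc × 10 d = 4.8252 × 10 = 48.252 mm
Pe = 0.83 × 8.9 = 7.387 mm
D − Pe = 48.252 − 7.387 = 40.865 mm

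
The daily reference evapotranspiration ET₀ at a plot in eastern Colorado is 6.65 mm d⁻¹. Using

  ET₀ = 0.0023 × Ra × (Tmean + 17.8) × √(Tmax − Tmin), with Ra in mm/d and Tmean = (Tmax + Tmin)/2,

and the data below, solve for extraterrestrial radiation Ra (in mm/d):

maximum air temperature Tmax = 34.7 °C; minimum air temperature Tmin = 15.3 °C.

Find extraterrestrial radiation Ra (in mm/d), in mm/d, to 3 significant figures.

15.3 mm/d

Tmean = 25.00 °C; √ΔT = 4.4045
Ra = ET₀ / [0.0023 × (Tmean+17.8) × √ΔT] = 6.65 / (0.0023 × 42.80 × 4.4045) = 15.337 mm/d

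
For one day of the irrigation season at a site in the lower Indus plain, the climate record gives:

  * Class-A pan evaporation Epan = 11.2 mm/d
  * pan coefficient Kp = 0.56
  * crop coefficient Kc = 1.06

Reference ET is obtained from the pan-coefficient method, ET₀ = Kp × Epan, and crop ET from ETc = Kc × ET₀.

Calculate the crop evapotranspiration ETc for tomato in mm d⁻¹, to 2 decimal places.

6.65 mm d⁻¹

ET₀ = 0.56 × 11.2 = 6.2720 mm/d
ETc = Kc × ET₀ = 1.06 × 6.2720 = 6.6483 mm/d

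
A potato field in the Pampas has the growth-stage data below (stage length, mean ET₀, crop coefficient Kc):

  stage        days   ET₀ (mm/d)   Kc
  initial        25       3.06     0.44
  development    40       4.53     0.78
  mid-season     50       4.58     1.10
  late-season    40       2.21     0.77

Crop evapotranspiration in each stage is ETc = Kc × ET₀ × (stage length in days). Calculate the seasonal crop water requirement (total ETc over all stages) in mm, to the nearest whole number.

initial: 0.44 × 3.06 × 25 = 33.66 mm
development: 0.78 × 4.53 × 40 = 141.34 mm
mid-season: 1.10 × 4.58 × 50 = 251.90 mm
late-season: 0.77 × 2.21 × 40 = 68.07 mm
Seasonal total = 494.97 mm

495 mm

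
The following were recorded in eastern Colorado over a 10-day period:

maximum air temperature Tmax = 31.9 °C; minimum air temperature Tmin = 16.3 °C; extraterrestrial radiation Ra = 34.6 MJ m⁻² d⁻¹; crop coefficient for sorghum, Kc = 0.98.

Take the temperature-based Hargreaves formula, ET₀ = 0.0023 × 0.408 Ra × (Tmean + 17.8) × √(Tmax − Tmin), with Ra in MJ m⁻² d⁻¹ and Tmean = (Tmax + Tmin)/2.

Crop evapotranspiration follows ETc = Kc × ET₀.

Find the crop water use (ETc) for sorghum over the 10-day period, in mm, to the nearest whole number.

53 mm

Tmean = (31.9 + 16.3)/2 = 24.10 °C
0.408 Ra = 0.408 × 34.6 = 14.1168 mm/d equivalent
ET₀ = 0.0023 × 14.1168 × (24.10 + 17.8) × √15.6 = 0.0023 × 14.1168 × 41.90 × 3.9497 = 5.3733 mm/d
ETc = Kc × ET₀ = 0.98 × 5.3733 = 5.2658 mm/d
Over 10 days: 5.2658 × 10 = 52.658 mm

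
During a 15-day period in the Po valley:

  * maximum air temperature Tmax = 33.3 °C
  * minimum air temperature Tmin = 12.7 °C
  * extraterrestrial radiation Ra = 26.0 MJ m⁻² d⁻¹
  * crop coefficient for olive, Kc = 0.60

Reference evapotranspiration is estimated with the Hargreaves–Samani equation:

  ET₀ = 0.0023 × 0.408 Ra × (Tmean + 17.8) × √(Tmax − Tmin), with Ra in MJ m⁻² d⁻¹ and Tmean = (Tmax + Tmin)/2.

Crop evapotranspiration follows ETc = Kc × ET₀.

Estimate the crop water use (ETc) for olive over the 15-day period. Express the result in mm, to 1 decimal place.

Tmean = (33.3 + 12.7)/2 = 23.00 °C
0.408 Ra = 0.408 × 26.0 = 10.6080 mm/d equivalent
ET₀ = 0.0023 × 10.6080 × (23.00 + 17.8) × √20.6 = 0.0023 × 10.6080 × 40.80 × 4.5387 = 4.5181 mm/d
ETc = Kc × ET₀ = 0.60 × 4.5181 = 2.7109 mm/d
Over 15 days: 2.7109 × 15 = 40.664 mm

40.7 mm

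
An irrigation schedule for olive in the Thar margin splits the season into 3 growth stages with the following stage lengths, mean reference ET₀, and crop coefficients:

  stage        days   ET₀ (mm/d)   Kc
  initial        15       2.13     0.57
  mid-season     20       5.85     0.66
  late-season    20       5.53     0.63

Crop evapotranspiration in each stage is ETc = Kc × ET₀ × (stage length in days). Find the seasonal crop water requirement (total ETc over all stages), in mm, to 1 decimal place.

initial: 0.57 × 2.13 × 15 = 18.21 mm
mid-season: 0.66 × 5.85 × 20 = 77.22 mm
late-season: 0.63 × 5.53 × 20 = 69.68 mm
Seasonal total = 165.11 mm

165.1 mm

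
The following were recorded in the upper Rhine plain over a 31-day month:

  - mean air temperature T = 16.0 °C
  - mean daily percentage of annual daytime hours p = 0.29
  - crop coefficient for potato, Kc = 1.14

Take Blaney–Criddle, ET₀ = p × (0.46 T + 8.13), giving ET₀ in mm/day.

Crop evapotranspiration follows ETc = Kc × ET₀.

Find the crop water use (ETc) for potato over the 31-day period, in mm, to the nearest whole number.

159 mm

ET₀ = 0.29 × (0.46 × 16.0 + 8.13) = 0.29 × 15.490 = 4.4921 mm/d
ETc = Kc × ET₀ = 1.14 × 4.4921 = 5.1210 mm/d
Over 31 days: 5.1210 × 31 = 158.751 mm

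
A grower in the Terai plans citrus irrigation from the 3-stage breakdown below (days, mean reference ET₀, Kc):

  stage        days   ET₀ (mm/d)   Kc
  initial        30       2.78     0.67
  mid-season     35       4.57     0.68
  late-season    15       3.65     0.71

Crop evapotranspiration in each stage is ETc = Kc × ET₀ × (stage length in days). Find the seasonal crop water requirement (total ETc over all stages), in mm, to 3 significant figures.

204 mm

initial: 0.67 × 2.78 × 30 = 55.88 mm
mid-season: 0.68 × 4.57 × 35 = 108.77 mm
late-season: 0.71 × 3.65 × 15 = 38.87 mm
Seasonal total = 203.52 mm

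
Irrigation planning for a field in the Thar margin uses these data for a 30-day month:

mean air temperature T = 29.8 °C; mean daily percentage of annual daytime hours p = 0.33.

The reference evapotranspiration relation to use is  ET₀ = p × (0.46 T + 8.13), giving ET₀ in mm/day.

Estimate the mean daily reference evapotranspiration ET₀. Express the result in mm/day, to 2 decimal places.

7.21 mm/day

ET₀ = 0.33 × (0.46 × 29.8 + 8.13) = 0.33 × 21.838 = 7.2065 mm/d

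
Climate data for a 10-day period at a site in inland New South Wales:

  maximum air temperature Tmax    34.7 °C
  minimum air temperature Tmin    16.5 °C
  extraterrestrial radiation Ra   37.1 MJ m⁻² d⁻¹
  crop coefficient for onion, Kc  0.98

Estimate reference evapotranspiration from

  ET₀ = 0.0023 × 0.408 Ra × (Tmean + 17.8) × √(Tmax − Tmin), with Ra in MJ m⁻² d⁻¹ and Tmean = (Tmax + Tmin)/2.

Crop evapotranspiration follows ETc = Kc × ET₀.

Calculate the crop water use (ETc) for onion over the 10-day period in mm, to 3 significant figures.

Tmean = (34.7 + 16.5)/2 = 25.60 °C
0.408 Ra = 0.408 × 37.1 = 15.1368 mm/d equivalent
ET₀ = 0.0023 × 15.1368 × (25.60 + 17.8) × √18.2 = 0.0023 × 15.1368 × 43.40 × 4.2661 = 6.4459 mm/d
ETc = Kc × ET₀ = 0.98 × 6.4459 = 6.3170 mm/d
Over 10 days: 6.3170 × 10 = 63.170 mm

63.2 mm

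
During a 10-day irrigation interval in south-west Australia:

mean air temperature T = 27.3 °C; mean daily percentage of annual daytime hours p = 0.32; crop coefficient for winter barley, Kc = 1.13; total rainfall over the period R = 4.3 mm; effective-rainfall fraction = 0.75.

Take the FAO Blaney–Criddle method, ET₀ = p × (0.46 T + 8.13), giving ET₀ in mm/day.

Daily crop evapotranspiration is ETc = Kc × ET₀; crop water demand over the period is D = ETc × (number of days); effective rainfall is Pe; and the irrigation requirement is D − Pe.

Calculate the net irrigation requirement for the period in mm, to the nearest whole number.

ET₀ = 0.32 × (0.46 × 27.3 + 8.13) = 0.32 × 20.688 = 6.6202 mm/d
ETc = Kc × ET₀ = 1.13 × 6.6202 = 7.4808 mm/d
Crop demand D = ETc × 10 d = 7.4808 × 10 = 74.808 mm
Pe = 0.75 × 4.3 = 3.225 mm
D − Pe = 74.808 − 3.225 = 71.583 mm

72 mm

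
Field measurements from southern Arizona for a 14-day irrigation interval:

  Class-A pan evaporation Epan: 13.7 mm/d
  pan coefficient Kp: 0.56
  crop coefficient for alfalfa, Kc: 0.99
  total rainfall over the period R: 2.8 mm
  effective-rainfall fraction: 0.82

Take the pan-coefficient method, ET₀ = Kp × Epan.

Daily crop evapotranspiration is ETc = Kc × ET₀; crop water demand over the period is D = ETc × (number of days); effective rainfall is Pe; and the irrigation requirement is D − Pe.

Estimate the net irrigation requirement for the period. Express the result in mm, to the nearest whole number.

104 mm

ET₀ = 0.56 × 13.7 = 7.6720 mm/d
ETc = Kc × ET₀ = 0.99 × 7.6720 = 7.5953 mm/d
Crop demand D = ETc × 14 d = 7.5953 × 14 = 106.334 mm
Pe = 0.82 × 2.8 = 2.296 mm
D − Pe = 106.334 − 2.296 = 104.038 mm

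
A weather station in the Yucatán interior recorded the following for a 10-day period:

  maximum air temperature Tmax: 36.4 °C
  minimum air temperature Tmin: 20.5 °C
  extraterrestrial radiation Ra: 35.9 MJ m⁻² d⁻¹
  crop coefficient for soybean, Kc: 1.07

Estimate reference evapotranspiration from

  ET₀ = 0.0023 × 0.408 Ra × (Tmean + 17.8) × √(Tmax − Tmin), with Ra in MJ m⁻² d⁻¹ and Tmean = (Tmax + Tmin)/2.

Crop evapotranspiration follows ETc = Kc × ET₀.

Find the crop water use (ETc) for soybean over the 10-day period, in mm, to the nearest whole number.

Tmean = (36.4 + 20.5)/2 = 28.45 °C
0.408 Ra = 0.408 × 35.9 = 14.6472 mm/d equivalent
ET₀ = 0.0023 × 14.6472 × (28.45 + 17.8) × √15.9 = 0.0023 × 14.6472 × 46.25 × 3.9875 = 6.2129 mm/d
ETc = Kc × ET₀ = 1.07 × 6.2129 = 6.6478 mm/d
Over 10 days: 6.6478 × 10 = 66.478 mm

66 mm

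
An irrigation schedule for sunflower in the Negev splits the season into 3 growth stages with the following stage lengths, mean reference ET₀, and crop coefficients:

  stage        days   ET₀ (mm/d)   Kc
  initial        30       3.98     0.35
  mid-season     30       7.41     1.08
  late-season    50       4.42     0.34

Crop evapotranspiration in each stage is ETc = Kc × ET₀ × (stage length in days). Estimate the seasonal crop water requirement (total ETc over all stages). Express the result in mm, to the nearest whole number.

initial: 0.35 × 3.98 × 30 = 41.79 mm
mid-season: 1.08 × 7.41 × 30 = 240.08 mm
late-season: 0.34 × 4.42 × 50 = 75.14 mm
Seasonal total = 357.01 mm

357 mm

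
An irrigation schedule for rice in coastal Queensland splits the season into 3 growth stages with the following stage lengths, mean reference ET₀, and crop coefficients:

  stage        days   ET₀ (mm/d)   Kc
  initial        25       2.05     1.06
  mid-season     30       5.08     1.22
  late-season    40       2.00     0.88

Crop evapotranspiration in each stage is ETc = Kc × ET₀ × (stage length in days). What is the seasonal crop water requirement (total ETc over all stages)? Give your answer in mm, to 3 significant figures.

311 mm

initial: 1.06 × 2.05 × 25 = 54.33 mm
mid-season: 1.22 × 5.08 × 30 = 185.93 mm
late-season: 0.88 × 2.00 × 40 = 70.40 mm
Seasonal total = 310.66 mm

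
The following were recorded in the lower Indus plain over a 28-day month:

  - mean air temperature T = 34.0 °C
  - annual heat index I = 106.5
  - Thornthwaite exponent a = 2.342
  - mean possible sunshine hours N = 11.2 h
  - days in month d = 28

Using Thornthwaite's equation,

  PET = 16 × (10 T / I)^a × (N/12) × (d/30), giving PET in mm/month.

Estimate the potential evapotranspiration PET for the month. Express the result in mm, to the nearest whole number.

211 mm

10T/I = 10 × 34.0 / 106.5 = 3.1925
(10T/I)^a = 3.1925^2.342 = 15.1591
Uncorrected PET = 16 × 15.1591 = 242.546 mm
Correction = (N/12)(d/30) = (11.2/12)(28/30) = 0.8711
PET = 242.546 × 0.8711 = 211.282 mm/month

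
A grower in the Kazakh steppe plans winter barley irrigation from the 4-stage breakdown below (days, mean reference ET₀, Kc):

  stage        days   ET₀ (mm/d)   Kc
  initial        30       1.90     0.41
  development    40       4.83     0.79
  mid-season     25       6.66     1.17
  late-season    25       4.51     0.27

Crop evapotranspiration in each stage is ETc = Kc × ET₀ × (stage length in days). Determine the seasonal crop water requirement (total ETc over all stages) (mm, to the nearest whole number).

initial: 0.41 × 1.90 × 30 = 23.37 mm
development: 0.79 × 4.83 × 40 = 152.63 mm
mid-season: 1.17 × 6.66 × 25 = 194.81 mm
late-season: 0.27 × 4.51 × 25 = 30.44 mm
Seasonal total = 401.25 mm

401 mm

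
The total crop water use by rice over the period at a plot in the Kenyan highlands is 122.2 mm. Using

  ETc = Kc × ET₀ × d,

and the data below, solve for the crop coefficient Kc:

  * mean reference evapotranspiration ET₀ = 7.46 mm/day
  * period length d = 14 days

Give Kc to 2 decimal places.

ETc = Kc × ET₀ × d  ⇒  Kc = ETc / (ET₀ × d)
Kc = 122.2 / (7.46 × 14) = 122.2 / 104.44 = 1.1700

1.17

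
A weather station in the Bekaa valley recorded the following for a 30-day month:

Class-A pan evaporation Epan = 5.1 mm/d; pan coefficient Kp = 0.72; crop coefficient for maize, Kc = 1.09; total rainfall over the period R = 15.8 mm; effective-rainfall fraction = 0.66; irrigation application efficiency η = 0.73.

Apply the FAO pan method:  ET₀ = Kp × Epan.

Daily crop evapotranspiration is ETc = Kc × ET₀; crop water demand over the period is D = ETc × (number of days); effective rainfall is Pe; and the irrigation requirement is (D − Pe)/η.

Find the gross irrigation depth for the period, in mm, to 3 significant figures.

ET₀ = 0.72 × 5.1 = 3.6720 mm/d
ETc = Kc × ET₀ = 1.09 × 3.6720 = 4.0025 mm/d
Crop demand D = ETc × 30 d = 4.0025 × 30 = 120.075 mm
Pe = 0.66 × 15.8 = 10.428 mm
D − Pe = 120.075 − 10.428 = 109.647 mm
Gross irrigation = 109.647 / 0.73 = 150.201 mm

150 mm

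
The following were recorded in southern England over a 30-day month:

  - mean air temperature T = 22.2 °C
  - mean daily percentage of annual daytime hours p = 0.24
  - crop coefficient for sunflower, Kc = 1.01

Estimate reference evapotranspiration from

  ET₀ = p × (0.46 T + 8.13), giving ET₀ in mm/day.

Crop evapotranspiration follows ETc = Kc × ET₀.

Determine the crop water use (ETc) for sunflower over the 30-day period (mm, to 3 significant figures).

133 mm

ET₀ = 0.24 × (0.46 × 22.2 + 8.13) = 0.24 × 18.342 = 4.4021 mm/d
ETc = Kc × ET₀ = 1.01 × 4.4021 = 4.4461 mm/d
Over 30 days: 4.4461 × 30 = 133.383 mm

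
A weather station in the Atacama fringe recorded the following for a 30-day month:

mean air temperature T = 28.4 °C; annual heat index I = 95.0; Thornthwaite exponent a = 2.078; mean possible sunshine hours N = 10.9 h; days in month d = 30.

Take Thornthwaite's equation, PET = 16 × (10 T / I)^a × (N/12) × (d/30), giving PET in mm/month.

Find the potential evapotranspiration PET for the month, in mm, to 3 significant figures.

10T/I = 10 × 28.4 / 95.0 = 2.9895
(10T/I)^a = 2.9895^2.078 = 9.7341
Uncorrected PET = 16 × 9.7341 = 155.746 mm
Correction = (N/12)(d/30) = (10.9/12)(30/30) = 0.9083
PET = 155.746 × 0.9083 = 141.464 mm/month

141 mm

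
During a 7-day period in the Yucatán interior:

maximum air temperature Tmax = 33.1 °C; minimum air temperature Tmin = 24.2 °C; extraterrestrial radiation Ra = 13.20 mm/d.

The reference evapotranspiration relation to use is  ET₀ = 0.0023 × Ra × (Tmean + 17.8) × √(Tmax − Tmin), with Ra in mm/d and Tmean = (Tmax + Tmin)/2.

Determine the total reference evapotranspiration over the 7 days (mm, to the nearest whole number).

29 mm

Tmean = (33.1 + 24.2)/2 = 28.65 °C
ET₀ = 0.0023 × 13.20 × (28.65 + 17.8) × √8.9 = 0.0023 × 13.20 × 46.45 × 2.9833 = 4.2071 mm/d
Over 7 days: 4.2071 × 7 = 29.450 mm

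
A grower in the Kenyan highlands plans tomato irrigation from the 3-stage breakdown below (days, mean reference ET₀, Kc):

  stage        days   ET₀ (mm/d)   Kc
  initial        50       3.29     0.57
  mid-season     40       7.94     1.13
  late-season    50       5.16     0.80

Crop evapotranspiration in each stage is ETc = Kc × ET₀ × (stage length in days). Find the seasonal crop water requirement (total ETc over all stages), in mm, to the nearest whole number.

659 mm

initial: 0.57 × 3.29 × 50 = 93.77 mm
mid-season: 1.13 × 7.94 × 40 = 358.89 mm
late-season: 0.80 × 5.16 × 50 = 206.40 mm
Seasonal total = 659.06 mm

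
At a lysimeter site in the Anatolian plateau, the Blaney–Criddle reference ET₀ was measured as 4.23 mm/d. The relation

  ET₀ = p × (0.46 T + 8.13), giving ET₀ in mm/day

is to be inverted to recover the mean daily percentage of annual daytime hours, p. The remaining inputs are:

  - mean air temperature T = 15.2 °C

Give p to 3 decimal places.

p = ET₀ / (0.46 T + 8.13) = 4.23 / (0.46 × 15.2 + 8.13) = 4.23 / 15.122 = 0.2797

0.280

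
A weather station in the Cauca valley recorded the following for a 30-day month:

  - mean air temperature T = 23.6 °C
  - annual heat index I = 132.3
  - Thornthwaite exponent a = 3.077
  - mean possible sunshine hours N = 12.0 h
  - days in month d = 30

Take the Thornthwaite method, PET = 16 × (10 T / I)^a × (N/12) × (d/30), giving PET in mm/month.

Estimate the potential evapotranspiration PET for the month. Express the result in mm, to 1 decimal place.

10T/I = 10 × 23.6 / 132.3 = 1.7838
(10T/I)^a = 1.7838^3.077 = 5.9346
Uncorrected PET = 16 × 5.9346 = 94.954 mm
Correction = (N/12)(d/30) = (12.0/12)(30/30) = 1.0000
PET = 94.954 × 1.0000 = 94.954 mm/month

95.0 mm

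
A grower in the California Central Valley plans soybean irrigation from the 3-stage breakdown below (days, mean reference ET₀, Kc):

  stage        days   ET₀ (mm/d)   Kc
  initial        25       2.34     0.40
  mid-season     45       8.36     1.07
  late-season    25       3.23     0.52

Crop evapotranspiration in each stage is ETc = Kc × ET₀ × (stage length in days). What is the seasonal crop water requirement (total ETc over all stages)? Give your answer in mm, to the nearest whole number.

initial: 0.40 × 2.34 × 25 = 23.40 mm
mid-season: 1.07 × 8.36 × 45 = 402.53 mm
late-season: 0.52 × 3.23 × 25 = 41.99 mm
Seasonal total = 467.92 mm

468 mm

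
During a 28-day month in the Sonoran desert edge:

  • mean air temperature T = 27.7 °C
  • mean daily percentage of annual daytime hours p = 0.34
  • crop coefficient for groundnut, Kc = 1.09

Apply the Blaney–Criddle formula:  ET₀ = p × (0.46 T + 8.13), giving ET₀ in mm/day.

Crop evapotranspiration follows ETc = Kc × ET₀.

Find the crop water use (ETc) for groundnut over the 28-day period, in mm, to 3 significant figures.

217 mm

ET₀ = 0.34 × (0.46 × 27.7 + 8.13) = 0.34 × 20.872 = 7.0965 mm/d
ETc = Kc × ET₀ = 1.09 × 7.0965 = 7.7352 mm/d
Over 28 days: 7.7352 × 28 = 216.586 mm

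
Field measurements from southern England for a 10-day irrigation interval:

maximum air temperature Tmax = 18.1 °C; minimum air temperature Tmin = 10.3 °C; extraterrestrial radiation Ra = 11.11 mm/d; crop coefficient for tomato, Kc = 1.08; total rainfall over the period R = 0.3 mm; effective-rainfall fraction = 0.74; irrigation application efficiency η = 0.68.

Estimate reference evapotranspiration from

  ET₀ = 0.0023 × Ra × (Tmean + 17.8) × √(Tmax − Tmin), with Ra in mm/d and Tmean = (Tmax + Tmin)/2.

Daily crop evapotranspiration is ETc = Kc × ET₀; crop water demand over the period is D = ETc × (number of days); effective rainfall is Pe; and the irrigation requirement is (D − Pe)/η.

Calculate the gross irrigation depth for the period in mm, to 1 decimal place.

35.9 mm

Tmean = (18.1 + 10.3)/2 = 14.20 °C
ET₀ = 0.0023 × 11.11 × (14.20 + 17.8) × √7.8 = 0.0023 × 11.11 × 32.00 × 2.7928 = 2.2837 mm/d
ETc = Kc × ET₀ = 1.08 × 2.2837 = 2.4664 mm/d
Crop demand D = ETc × 10 d = 2.4664 × 10 = 24.664 mm
Pe = 0.74 × 0.3 = 0.222 mm
D − Pe = 24.664 − 0.222 = 24.442 mm
Gross irrigation = 24.442 / 0.68 = 35.944 mm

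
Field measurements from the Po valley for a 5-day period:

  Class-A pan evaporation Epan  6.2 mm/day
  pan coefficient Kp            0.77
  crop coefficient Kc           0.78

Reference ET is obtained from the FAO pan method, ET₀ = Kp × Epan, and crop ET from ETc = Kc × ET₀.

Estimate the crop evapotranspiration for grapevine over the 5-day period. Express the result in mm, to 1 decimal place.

18.6 mm

ET₀ = 0.77 × 6.2 = 4.7740 mm/d
ETc = Kc × ET₀ = 0.78 × 4.7740 = 3.7237 mm/d
Over 5 days: 3.7237 × 5 = 18.619 mm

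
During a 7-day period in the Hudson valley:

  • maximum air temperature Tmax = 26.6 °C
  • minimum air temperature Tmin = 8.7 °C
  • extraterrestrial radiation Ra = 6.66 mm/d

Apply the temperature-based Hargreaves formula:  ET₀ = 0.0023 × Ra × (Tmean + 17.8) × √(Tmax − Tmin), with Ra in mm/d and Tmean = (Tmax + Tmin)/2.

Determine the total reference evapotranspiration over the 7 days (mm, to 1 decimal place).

16.1 mm

Tmean = (26.6 + 8.7)/2 = 17.65 °C
ET₀ = 0.0023 × 6.66 × (17.65 + 17.8) × √17.9 = 0.0023 × 6.66 × 35.45 × 4.2308 = 2.2974 mm/d
Over 7 days: 2.2974 × 7 = 16.082 mm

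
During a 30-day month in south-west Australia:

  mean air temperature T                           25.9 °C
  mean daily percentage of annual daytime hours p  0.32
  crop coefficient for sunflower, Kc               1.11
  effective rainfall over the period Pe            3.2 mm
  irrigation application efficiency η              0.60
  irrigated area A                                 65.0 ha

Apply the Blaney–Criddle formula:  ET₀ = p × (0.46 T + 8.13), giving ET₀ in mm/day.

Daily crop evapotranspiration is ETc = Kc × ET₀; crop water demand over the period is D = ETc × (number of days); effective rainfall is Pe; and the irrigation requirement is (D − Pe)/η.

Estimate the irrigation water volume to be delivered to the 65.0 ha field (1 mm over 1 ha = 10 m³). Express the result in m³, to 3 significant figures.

ET₀ = 0.32 × (0.46 × 25.9 + 8.13) = 0.32 × 20.044 = 6.4141 mm/d
ETc = Kc × ET₀ = 1.11 × 6.4141 = 7.1197 mm/d
Crop demand D = ETc × 30 d = 7.1197 × 30 = 213.591 mm
D − Pe = 213.591 − 3.2 = 210.391 mm
Gross irrigation = 210.391 / 0.60 = 350.652 mm
Volume = 350.652 mm × 65.0 ha × 10 = 227923.8 m³

228000 m³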